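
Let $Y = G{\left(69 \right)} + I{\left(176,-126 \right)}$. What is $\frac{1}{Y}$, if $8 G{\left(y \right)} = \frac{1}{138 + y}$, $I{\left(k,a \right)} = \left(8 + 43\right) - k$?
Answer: $- \frac{1656}{206999} \approx -0.008$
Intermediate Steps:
$I{\left(k,a \right)} = 51 - k$
$G{\left(y \right)} = \frac{1}{8 \left(138 + y\right)}$
$Y = - \frac{206999}{1656}$ ($Y = \frac{1}{8 \left(138 + 69\right)} + \left(51 - 176\right) = \frac{1}{8 \cdot 207} + \left(51 - 176\right) = \frac{1}{8} \cdot \frac{1}{207} - 125 = \frac{1}{1656} - 125 = - \frac{206999}{1656} \approx -125.0$)
$\frac{1}{Y} = \frac{1}{- \frac{206999}{1656}} = - \frac{1656}{206999}$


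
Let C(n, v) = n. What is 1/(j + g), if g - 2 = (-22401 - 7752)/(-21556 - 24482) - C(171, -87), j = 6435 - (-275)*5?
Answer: 15346/117268837 ≈ 0.00013086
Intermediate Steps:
j = 7810 (j = 6435 - 1*(-1375) = 6435 + 1375 = 7810)
g = -2583423/15346 (g = 2 + ((-22401 - 7752)/(-21556 - 24482) - 1*171) = 2 + (-30153/(-46038) - 171) = 2 + (-30153*(-1/46038) - 171) = 2 + (10051/15346 - 171) = 2 - 2614115/15346 = -2583423/15346 ≈ -168.34)
1/(j + g) = 1/(7810 - 2583423/15346) = 1/(117268837/15346) = 15346/117268837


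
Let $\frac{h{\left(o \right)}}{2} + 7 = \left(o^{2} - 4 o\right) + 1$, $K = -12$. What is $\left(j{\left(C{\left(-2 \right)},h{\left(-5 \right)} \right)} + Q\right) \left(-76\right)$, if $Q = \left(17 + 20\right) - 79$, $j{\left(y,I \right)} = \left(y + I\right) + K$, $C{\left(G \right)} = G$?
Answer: $-1672$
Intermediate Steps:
$h{\left(o \right)} = -12 - 8 o + 2 o^{2}$ ($h{\left(o \right)} = -14 + 2 \left(\left(o^{2} - 4 o\right) + 1\right) = -14 + 2 \left(1 + o^{2} - 4 o\right) = -14 + \left(2 - 8 o + 2 o^{2}\right) = -12 - 8 o + 2 o^{2}$)
$j{\left(y,I \right)} = -12 + I + y$ ($j{\left(y,I \right)} = \left(y + I\right) - 12 = \left(I + y\right) - 12 = -12 + I + y$)
$Q = -42$ ($Q = 37 - 79 = -42$)
$\left(j{\left(C{\left(-2 \right)},h{\left(-5 \right)} \right)} + Q\right) \left(-76\right) = \left(\left(-12 - \left(-28 - 50\right) - 2\right) - 42\right) \left(-76\right) = \left(\left(-12 + \left(-12 + 40 + 2 \cdot 25\right) - 2\right) - 42\right) \left(-76\right) = \left(\left(-12 + \left(-12 + 40 + 50\right) - 2\right) - 42\right) \left(-76\right) = \left(\left(-12 + 78 - 2\right) - 42\right) \left(-76\right) = \left(64 - 42\right) \left(-76\right) = 22 \left(-76\right) = -1672$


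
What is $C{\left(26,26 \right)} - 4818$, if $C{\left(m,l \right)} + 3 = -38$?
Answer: $-4859$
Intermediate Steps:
$C{\left(m,l \right)} = -41$ ($C{\left(m,l \right)} = -3 - 38 = -41$)
$C{\left(26,26 \right)} - 4818 = -41 - 4818 = -4859$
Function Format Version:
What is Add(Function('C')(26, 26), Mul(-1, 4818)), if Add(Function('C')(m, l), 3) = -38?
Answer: -4859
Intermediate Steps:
Function('C')(m, l) = -41 (Function('C')(m, l) = Add(-3, -38) = -41)
Add(Function('C')(26, 26), Mul(-1, 4818)) = Add(-41, Mul(-1, 4818)) = Add(-41, -4818) = -4859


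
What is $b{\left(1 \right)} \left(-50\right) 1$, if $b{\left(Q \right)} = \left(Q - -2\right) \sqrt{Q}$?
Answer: $-150$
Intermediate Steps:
$b{\left(Q \right)} = \sqrt{Q} \left(2 + Q\right)$ ($b{\left(Q \right)} = \left(Q + 2\right) \sqrt{Q} = \left(2 + Q\right) \sqrt{Q} = \sqrt{Q} \left(2 + Q\right)$)
$b{\left(1 \right)} \left(-50\right) 1 = \sqrt{1} \left(2 + 1\right) \left(-50\right) 1 = 1 \cdot 3 \left(-50\right) 1 = 3 \left(-50\right) 1 = \left(-150\right) 1 = -150$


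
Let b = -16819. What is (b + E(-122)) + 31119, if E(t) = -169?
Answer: 14131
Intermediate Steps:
(b + E(-122)) + 31119 = (-16819 - 169) + 31119 = -16988 + 31119 = 14131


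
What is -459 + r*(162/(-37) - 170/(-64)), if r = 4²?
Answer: -36005/74 ≈ -486.55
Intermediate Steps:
r = 16
-459 + r*(162/(-37) - 170/(-64)) = -459 + 16*(162/(-37) - 170/(-64)) = -459 + 16*(162*(-1/37) - 170*(-1/64)) = -459 + 16*(-162/37 + 85/32) = -459 + 16*(-2039/1184) = -459 - 2039/74 = -36005/74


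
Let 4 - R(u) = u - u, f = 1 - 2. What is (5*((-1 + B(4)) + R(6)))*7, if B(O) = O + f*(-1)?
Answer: 280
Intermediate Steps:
f = -1
B(O) = 1 + O (B(O) = O - 1*(-1) = O + 1 = 1 + O)
R(u) = 4 (R(u) = 4 - (u - u) = 4 - 1*0 = 4 + 0 = 4)
(5*((-1 + B(4)) + R(6)))*7 = (5*((-1 + (1 + 4)) + 4))*7 = (5*((-1 + 5) + 4))*7 = (5*(4 + 4))*7 = (5*8)*7 = 40*7 = 280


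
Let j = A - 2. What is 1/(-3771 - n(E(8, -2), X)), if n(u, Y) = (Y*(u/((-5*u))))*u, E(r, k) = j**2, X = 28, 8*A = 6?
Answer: -4/15049 ≈ -0.00026580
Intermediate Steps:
A = 3/4 (A = (1/8)*6 = 3/4 ≈ 0.75000)
j = -5/4 (j = 3/4 - 2 = -5/4 ≈ -1.2500)
E(r, k) = 25/16 (E(r, k) = (-5/4)**2 = 25/16)
n(u, Y) = -Y*u/5 (n(u, Y) = (Y*(u*(-1/(5*u))))*u = (Y*(-1/5))*u = (-Y/5)*u = -Y*u/5)
1/(-3771 - n(E(8, -2), X)) = 1/(-3771 - (-1)*28*25/(5*16)) = 1/(-3771 - 1*(-35/4)) = 1/(-3771 + 35/4) = 1/(-15049/4) = -4/15049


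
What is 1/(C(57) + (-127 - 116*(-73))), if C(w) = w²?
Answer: 1/11590 ≈ 8.6281e-5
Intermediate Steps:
1/(C(57) + (-127 - 116*(-73))) = 1/(57² + (-127 - 116*(-73))) = 1/(3249 + (-127 + 8468)) = 1/(3249 + 8341) = 1/11590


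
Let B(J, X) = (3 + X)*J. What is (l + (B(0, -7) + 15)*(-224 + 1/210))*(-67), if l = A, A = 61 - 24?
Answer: 3116907/14 ≈ 2.2264e+5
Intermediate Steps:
A = 37
l = 37
B(J, X) = J*(3 + X)
(l + (B(0, -7) + 15)*(-224 + 1/210))*(-67) = (37 + (0*(3 - 7) + 15)*(-224 + 1/210))*(-67) = (37 + (0*(-4) + 15)*(-224 + 1/210))*(-67) = (37 + (0 + 15)*(-47039/210))*(-67) = (37 + 15*(-47039/210))*(-67) = (37 - 47039/14)*(-67) = -46521/14*(-67) = 3116907/14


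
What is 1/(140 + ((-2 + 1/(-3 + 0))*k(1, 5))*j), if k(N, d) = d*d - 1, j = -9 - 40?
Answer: 1/2884 ≈ 0.00034674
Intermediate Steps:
j = -49
k(N, d) = -1 + d**2 (k(N, d) = d**2 - 1 = -1 + d**2)
1/(140 + ((-2 + 1/(-3 + 0))*k(1, 5))*j) = 1/(140 + ((-2 + 1/(-3 + 0))*(-1 + 5**2))*(-49)) = 1/(140 + ((-2 + 1/(-3))*(-1 + 25))*(-49)) = 1/(140 + ((-2 - 1/3)*24)*(-49)) = 1/(140 - 7/3*24*(-49)) = 1/(140 - 56*(-49)) = 1/(140 + 2744) = 1/2884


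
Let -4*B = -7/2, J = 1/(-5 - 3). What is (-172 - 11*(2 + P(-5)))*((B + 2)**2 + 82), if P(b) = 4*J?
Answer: -2177929/128 ≈ -17015.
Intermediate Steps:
J = -1/8 (J = 1/(-8) = -1/8 ≈ -0.12500)
B = 7/8 (B = -(-7)/(4*2) = -1/4*(-7/2) = 7/8 ≈ 0.87500)
P(b) = -1/2 (P(b) = 4*(-1/8) = -1/2)
(-172 - 11*(2 + P(-5)))*((B + 2)**2 + 82) = (-172 - 11*(2 - 1/2))*((7/8 + 2)**2 + 82) = (-172 - 11*3/2)*((23/8)**2 + 82) = (-172 - 33/2)*(529/64 + 82) = -377/2*5777/64 = -2177929/128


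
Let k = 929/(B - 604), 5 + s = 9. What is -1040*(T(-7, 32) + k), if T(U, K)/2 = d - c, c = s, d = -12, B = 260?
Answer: 1551810/43 ≈ 36089.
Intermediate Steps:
s = 4 (s = -5 + 9 = 4)
c = 4
T(U, K) = -32 (T(U, K) = 2*(-12 - 1*4) = 2*(-12 - 4) = 2*(-16) = -32)
k = -929/344 (k = 929/(260 - 604) = 929/(-344) = 929*(-1/344) = -929/344 ≈ -2.7006)
-1040*(T(-7, 32) + k) = -1040*(-32 - 929/344) = -1040*(-11937/344) = 1551810/43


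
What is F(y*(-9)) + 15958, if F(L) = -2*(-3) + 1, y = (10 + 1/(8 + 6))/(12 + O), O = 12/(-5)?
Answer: 15965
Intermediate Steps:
O = -12/5 (O = 12*(-⅕) = -12/5 ≈ -2.4000)
y = 235/224 (y = (10 + 1/(8 + 6))/(12 - 12/5) = (10 + 1/14)/(48/5) = (10 + 1/14)*(5/48) = (141/14)*(5/48) = 235/224 ≈ 1.0491)
F(L) = 7 (F(L) = 6 + 1 = 7)
F(y*(-9)) + 15958 = 7 + 15958 = 15965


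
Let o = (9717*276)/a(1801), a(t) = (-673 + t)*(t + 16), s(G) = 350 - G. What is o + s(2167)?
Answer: -170675/94 ≈ -1815.7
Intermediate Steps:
a(t) = (-673 + t)*(16 + t)
o = 123/94 (o = (9717*276)/(-10768 + 1801² - 657*1801) = 2681892/(-10768 + 3243601 - 1183257) = 2681892/2049576 = 2681892*(1/2049576) = 123/94 ≈ 1.3085)
o + s(2167) = 123/94 + (350 - 1*2167) = 123/94 + (350 - 2167) = 123/94 - 1817 = -170675/94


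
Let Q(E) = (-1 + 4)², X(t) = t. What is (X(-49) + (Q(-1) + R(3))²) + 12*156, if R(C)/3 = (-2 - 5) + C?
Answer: 1832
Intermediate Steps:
R(C) = -21 + 3*C (R(C) = 3*((-2 - 5) + C) = 3*(-7 + C) = -21 + 3*C)
Q(E) = 9 (Q(E) = 3² = 9)
(X(-49) + (Q(-1) + R(3))²) + 12*156 = (-49 + (9 + (-21 + 3*3))²) + 12*156 = (-49 + (9 + (-21 + 9))²) + 1872 = (-49 + (9 - 12)²) + 1872 = (-49 + (-3)²) + 1872 = (-49 + 9) + 1872 = -40 + 1872 = 1832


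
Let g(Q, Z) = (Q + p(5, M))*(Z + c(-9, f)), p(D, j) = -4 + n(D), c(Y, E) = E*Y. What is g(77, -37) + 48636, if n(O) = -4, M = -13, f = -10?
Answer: 52293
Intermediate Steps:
p(D, j) = -8 (p(D, j) = -4 - 4 = -8)
g(Q, Z) = (-8 + Q)*(90 + Z) (g(Q, Z) = (Q - 8)*(Z - 10*(-9)) = (-8 + Q)*(Z + 90) = (-8 + Q)*(90 + Z))
g(77, -37) + 48636 = (-720 - 8*(-37) + 90*77 + 77*(-37)) + 48636 = (-720 + 296 + 6930 - 2849) + 48636 = 3657 + 48636 = 52293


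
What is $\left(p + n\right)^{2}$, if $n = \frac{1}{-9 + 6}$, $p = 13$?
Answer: $\frac{1444}{9} \approx 160.44$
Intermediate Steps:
$n = - \frac{1}{3}$ ($n = \frac{1}{-3} = - \frac{1}{3} \approx -0.33333$)
$\left(p + n\right)^{2} = \left(13 - \frac{1}{3}\right)^{2} = \left(\frac{38}{3}\right)^{2} = \frac{1444}{9}$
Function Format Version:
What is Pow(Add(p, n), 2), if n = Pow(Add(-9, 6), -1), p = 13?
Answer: Rational(1444, 9) ≈ 160.44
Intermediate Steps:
n = Rational(-1, 3) (n = Pow(-3, -1) = Rational(-1, 3) ≈ -0.33333)
Pow(Add(p, n), 2) = Pow(Add(13, Rational(-1, 3)), 2) = Pow(Rational(38, 3), 2) = Rational(1444, 9)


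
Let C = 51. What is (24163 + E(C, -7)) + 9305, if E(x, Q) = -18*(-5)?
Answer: 33558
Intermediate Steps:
E(x, Q) = 90
(24163 + E(C, -7)) + 9305 = (24163 + 90) + 9305 = 24253 + 9305 = 33558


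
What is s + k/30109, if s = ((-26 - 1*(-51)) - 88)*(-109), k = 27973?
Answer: 206786476/30109 ≈ 6867.9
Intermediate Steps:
s = 6867 (s = ((-26 + 51) - 88)*(-109) = (25 - 88)*(-109) = -63*(-109) = 6867)
s + k/30109 = 6867 + 27973/30109 = 206786476/30109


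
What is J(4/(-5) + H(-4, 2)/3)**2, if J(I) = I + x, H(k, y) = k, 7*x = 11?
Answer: 3481/11025 ≈ 0.31574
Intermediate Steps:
x = 11/7 (x = (1/7)*11 = 11/7 ≈ 1.5714)
J(I) = 11/7 + I (J(I) = I + 11/7 = 11/7 + I)
J(4/(-5) + H(-4, 2)/3)**2 = (11/7 + (4/(-5) - 4/3))**2 = (11/7 + (4*(-1/5) - 4*1/3))**2 = (11/7 + (-4/5 - 4/3))**2 = (11/7 - 32/15)**2 = (-59/105)**2 = 3481/11025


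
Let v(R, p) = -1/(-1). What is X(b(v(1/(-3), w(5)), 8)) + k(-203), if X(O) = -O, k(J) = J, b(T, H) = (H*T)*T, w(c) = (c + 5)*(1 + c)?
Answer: -211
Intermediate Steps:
w(c) = (1 + c)*(5 + c) (w(c) = (5 + c)*(1 + c) = (1 + c)*(5 + c))
v(R, p) = 1 (v(R, p) = -1*(-1) = 1)
b(T, H) = H*T**2
X(b(v(1/(-3), w(5)), 8)) + k(-203) = -8*1**2 - 203 = -8 - 203 = -211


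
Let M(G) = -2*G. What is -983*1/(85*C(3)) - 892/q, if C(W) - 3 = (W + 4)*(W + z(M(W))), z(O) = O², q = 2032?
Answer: -358184/744855 ≈ -0.48088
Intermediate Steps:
C(W) = 3 + (4 + W)*(W + 4*W²) (C(W) = 3 + (W + 4)*(W + (-2*W)²) = 3 + (4 + W)*(W + 4*W²))
-983*1/(85*C(3)) - 892/q = -983*1/(85*(3 + 4*3 + 4*3³ + 17*3²)) - 892/2032 = -983*1/(85*(3 + 12 + 4*27 + 17*9)) - 892*1/2032 = -983*1/(85*(3 + 12 + 108 + 153)) - 223/508 = -983/(85*276) - 223/508 = -983/23460 - 223/508 = -358184/744855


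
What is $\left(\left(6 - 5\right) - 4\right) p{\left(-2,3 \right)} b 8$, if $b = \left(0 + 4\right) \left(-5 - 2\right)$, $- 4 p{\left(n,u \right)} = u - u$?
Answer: $0$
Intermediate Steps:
$p{\left(n,u \right)} = 0$ ($p{\left(n,u \right)} = - \frac{u - u}{4} = \left(- \frac{1}{4}\right) 0 = 0$)
$b = -28$ ($b = 4 \left(-7\right) = -28$)
$\left(\left(6 - 5\right) - 4\right) p{\left(-2,3 \right)} b 8 = \left(\left(6 - 5\right) - 4\right) 0 \left(-28\right) 8 = \left(1 - 4\right) 0 \left(-28\right) 8 = \left(-3\right) 0 \left(-28\right) 8 = 0 \left(-28\right) 8 = 0 \cdot 8 = 0$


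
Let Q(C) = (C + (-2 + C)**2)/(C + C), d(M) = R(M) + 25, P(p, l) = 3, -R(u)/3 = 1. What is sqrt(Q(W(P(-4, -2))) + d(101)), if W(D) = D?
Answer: 2*sqrt(51)/3 ≈ 4.7610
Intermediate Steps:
R(u) = -3 (R(u) = -3*1 = -3)
d(M) = 22 (d(M) = -3 + 25 = 22)
Q(C) = (C + (-2 + C)**2)/(2*C) (Q(C) = (C + (-2 + C)**2)/((2*C)) = (C + (-2 + C)**2)*(1/(2*C)) = (C + (-2 + C)**2)/(2*C))
sqrt(Q(W(P(-4, -2))) + d(101)) = sqrt((1/2)*(3 + (-2 + 3)**2)/3 + 22) = sqrt((1/2)*(1/3)*(3 + 1**2) + 22) = sqrt((1/2)*(1/3)*(3 + 1) + 22) = sqrt((1/2)*(1/3)*4 + 22) = sqrt(2/3 + 22) = sqrt(68/3) = 2*sqrt(51)/3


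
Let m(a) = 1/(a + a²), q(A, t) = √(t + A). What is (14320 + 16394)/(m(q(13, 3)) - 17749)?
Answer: -614280/354979 ≈ -1.7305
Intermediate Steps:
q(A, t) = √(A + t)
(14320 + 16394)/(m(q(13, 3)) - 17749) = (14320 + 16394)/(1/((√(13 + 3))*(1 + √(13 + 3))) - 17749) = 30714/(1/((√16)*(1 + √16)) - 17749) = 30714/(1/(4*(1 + 4)) - 17749) = 30714/((¼)/5 - 17749) = 30714/((¼)*(⅕) - 17749) = 30714/(1/20 - 17749) = 30714/(-354979/20) = 30714*(-20/354979) = -614280/354979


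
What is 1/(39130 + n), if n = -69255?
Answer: -1/30125 ≈ -3.3195e-5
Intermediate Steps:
1/(39130 + n) = 1/(39130 - 69255) = 1/(-30125) = -1/30125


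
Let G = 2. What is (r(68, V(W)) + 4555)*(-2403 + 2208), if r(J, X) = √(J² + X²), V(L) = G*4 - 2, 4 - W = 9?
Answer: -888225 - 390*√1165 ≈ -9.0154e+5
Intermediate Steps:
W = -5 (W = 4 - 1*9 = 4 - 9 = -5)
V(L) = 6 (V(L) = 2*4 - 2 = 8 - 2 = 6)
(r(68, V(W)) + 4555)*(-2403 + 2208) = (√(68² + 6²) + 4555)*(-2403 + 2208) = (√(4624 + 36) + 4555)*(-195) = (√4660 + 4555)*(-195) = (2*√1165 + 4555)*(-195) = (4555 + 2*√1165)*(-195) = -888225 - 390*√1165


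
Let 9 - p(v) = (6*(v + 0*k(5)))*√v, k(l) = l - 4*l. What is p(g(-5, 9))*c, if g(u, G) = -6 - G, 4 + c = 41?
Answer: 333 + 3330*I*√15 ≈ 333.0 + 12897.0*I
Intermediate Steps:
k(l) = -3*l
c = 37 (c = -4 + 41 = 37)
p(v) = 9 - 6*v^(3/2) (p(v) = 9 - 6*(v + 0*(-3*5))*√v = 9 - 6*(v + 0*(-15))*√v = 9 - 6*(v + 0)*√v = 9 - 6*v*√v = 9 - 6*v^(3/2))
p(g(-5, 9))*c = (9 - 6*(-6 - 1*9)^(3/2))*37 = (9 - 6*(-6 - 9)^(3/2))*37 = (9 - (-90)*I*√15)*37 = (9 + 90*I*√15)*37 = 333 + 3330*I*√15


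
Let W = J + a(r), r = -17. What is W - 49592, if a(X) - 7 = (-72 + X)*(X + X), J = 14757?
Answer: -31802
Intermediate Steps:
a(X) = 7 + 2*X*(-72 + X) (a(X) = 7 + (-72 + X)*(X + X) = 7 + (-72 + X)*(2*X) = 7 + 2*X*(-72 + X))
W = 17790 (W = 14757 + (7 - 144*(-17) + 2*(-17)²) = 14757 + (7 + 2448 + 2*289) = 14757 + (7 + 2448 + 578) = 14757 + 3033 = 17790)
W - 49592 = 17790 - 49592 = -31802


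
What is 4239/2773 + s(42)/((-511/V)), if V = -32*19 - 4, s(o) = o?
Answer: 10491903/202429 ≈ 51.830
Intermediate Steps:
V = -612 (V = -608 - 4 = -612)
4239/2773 + s(42)/((-511/V)) = 4239/2773 + 42/((-511/(-612))) = 4239*(1/2773) + 42/((-511*(-1/612))) = 4239/2773 + 42/(511/612) = 4239/2773 + 42*(612/511) = 4239/2773 + 3672/73 = 10491903/202429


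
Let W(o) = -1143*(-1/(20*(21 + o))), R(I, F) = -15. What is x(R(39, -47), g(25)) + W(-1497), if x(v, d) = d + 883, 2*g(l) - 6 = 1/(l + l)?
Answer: 14529929/16400 ≈ 885.97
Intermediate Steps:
g(l) = 3 + 1/(4*l) (g(l) = 3 + 1/(2*(l + l)) = 3 + 1/(2*((2*l))) = 3 + (1/(2*l))/2 = 3 + 1/(4*l))
x(v, d) = 883 + d
W(o) = -1143/(-420 - 20*o)
x(R(39, -47), g(25)) + W(-1497) = (883 + (3 + (¼)/25)) + 1143/(20*(21 - 1497)) = (883 + (3 + (¼)*(1/25))) + (1143/20)/(-1476) = (883 + (3 + 1/100)) + (1143/20)*(-1/1476) = (883 + 301/100) - 127/3280 = 88601/100 - 127/3280 = 14529929/16400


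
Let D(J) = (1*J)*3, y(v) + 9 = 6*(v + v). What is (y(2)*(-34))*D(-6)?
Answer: 9180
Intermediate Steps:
y(v) = -9 + 12*v (y(v) = -9 + 6*(v + v) = -9 + 6*(2*v) = -9 + 12*v)
D(J) = 3*J (D(J) = J*3 = 3*J)
(y(2)*(-34))*D(-6) = ((-9 + 12*2)*(-34))*(3*(-6)) = ((-9 + 24)*(-34))*(-18) = (15*(-34))*(-18) = -510*(-18) = 9180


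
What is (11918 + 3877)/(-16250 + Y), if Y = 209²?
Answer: 15795/27431 ≈ 0.57581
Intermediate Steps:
Y = 43681
(11918 + 3877)/(-16250 + Y) = (11918 + 3877)/(-16250 + 43681) = 15795/27431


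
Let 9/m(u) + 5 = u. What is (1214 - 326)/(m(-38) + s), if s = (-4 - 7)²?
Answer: 19092/2597 ≈ 7.3516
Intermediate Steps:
m(u) = 9/(-5 + u)
s = 121 (s = (-11)² = 121)
(1214 - 326)/(m(-38) + s) = (1214 - 326)/(9/(-5 - 38) + 121) = 888/(9/(-43) + 121) = 888/(9*(-1/43) + 121) = 888/(-9/43 + 121) = 888/(5194/43) = 888*(43/5194) = 19092/2597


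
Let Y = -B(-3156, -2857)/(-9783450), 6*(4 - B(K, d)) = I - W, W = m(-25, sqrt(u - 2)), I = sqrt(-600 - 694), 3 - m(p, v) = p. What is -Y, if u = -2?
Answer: -13/14675175 + I*sqrt(1294)/58700700 ≈ -8.8585e-7 + 6.1281e-7*I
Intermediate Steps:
m(p, v) = 3 - p
I = I*sqrt(1294) (I = sqrt(-1294) = I*sqrt(1294) ≈ 35.972*I)
W = 28 (W = 3 - 1*(-25) = 3 + 25 = 28)
B(K, d) = 26/3 - I*sqrt(1294)/6 (B(K, d) = 4 - (I*sqrt(1294) - 1*28)/6 = 4 - (I*sqrt(1294) - 28)/6 = 4 - (-28 + I*sqrt(1294))/6 = 4 + (14/3 - I*sqrt(1294)/6) = 26/3 - I*sqrt(1294)/6)
Y = 13/14675175 - I*sqrt(1294)/58700700 (Y = -(26/3 - I*sqrt(1294)/6)/(-9783450) = -(26/3 - I*sqrt(1294)/6)*(-1)/9783450 = -(-13/14675175 + I*sqrt(1294)/58700700) = 13/14675175 - I*sqrt(1294)/58700700 ≈ 8.8585e-7 - 6.1281e-7*I)
-Y = -(13/14675175 - I*sqrt(1294)/58700700) = -13/14675175 + I*sqrt(1294)/58700700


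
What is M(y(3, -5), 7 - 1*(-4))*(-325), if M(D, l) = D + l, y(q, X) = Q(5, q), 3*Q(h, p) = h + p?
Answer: -13325/3 ≈ -4441.7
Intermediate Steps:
Q(h, p) = h/3 + p/3 (Q(h, p) = (h + p)/3 = h/3 + p/3)
y(q, X) = 5/3 + q/3 (y(q, X) = (1/3)*5 + q/3 = 5/3 + q/3)
M(y(3, -5), 7 - 1*(-4))*(-325) = ((5/3 + (1/3)*3) + (7 - 1*(-4)))*(-325) = ((5/3 + 1) + (7 + 4))*(-325) = (8/3 + 11)*(-325) = (41/3)*(-325) = -13325/3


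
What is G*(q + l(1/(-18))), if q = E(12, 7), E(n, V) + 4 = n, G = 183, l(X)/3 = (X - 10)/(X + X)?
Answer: 102297/2 ≈ 51149.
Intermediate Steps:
l(X) = 3*(-10 + X)/(2*X) (l(X) = 3*((X - 10)/(X + X)) = 3*((-10 + X)/((2*X))) = 3*((-10 + X)*(1/(2*X))) = 3*((-10 + X)/(2*X)) = 3*(-10 + X)/(2*X))
E(n, V) = -4 + n
q = 8 (q = -4 + 12 = 8)
G*(q + l(1/(-18))) = 183*(8 + (3/2 - 15/(1/(-18)))) = 183*(8 + (3/2 - 15/(-1/18))) = 183*(8 + (3/2 - 15*(-18))) = 183*(8 + (3/2 + 270)) = 183*(8 + 543/2) = 183*(559/2) = 102297/2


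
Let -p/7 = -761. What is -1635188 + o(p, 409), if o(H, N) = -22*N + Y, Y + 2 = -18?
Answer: -1644206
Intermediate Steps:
Y = -20 (Y = -2 - 18 = -20)
p = 5327 (p = -7*(-761) = 5327)
o(H, N) = -20 - 22*N (o(H, N) = -22*N - 20 = -20 - 22*N)
-1635188 + o(p, 409) = -1635188 + (-20 - 22*409) = -1635188 + (-20 - 8998) = -1635188 - 9018 = -1644206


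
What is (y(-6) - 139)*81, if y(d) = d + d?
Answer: -12231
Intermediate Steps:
y(d) = 2*d
(y(-6) - 139)*81 = (2*(-6) - 139)*81 = (-12 - 139)*81 = -151*81 = -12231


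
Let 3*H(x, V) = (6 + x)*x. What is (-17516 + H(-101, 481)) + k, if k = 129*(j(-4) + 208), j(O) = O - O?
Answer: 37543/3 ≈ 12514.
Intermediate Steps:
j(O) = 0
H(x, V) = x*(6 + x)/3 (H(x, V) = ((6 + x)*x)/3 = (x*(6 + x))/3 = x*(6 + x)/3)
k = 26832 (k = 129*(0 + 208) = 129*208 = 26832)
(-17516 + H(-101, 481)) + k = (-17516 + (1/3)*(-101)*(6 - 101)) + 26832 = (-17516 + (1/3)*(-101)*(-95)) + 26832 = (-17516 + 9595/3) + 26832 = -42953/3 + 26832 = 37543/3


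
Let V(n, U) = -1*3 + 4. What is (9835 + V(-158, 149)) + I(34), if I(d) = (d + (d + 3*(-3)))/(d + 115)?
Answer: 1465623/149 ≈ 9836.4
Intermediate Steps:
V(n, U) = 1 (V(n, U) = -3 + 4 = 1)
I(d) = (-9 + 2*d)/(115 + d) (I(d) = (d + (d - 9))/(115 + d) = (d + (-9 + d))/(115 + d) = (-9 + 2*d)/(115 + d))
(9835 + V(-158, 149)) + I(34) = (9835 + 1) + (-9 + 2*34)/(115 + 34) = 9836 + (-9 + 68)/149 = 9836 + (1/149)*59 = 9836 + 59/149 = 1465623/149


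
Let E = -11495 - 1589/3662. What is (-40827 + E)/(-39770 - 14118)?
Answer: 191604753/197337856 ≈ 0.97095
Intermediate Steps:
E = -42096279/3662 (E = -11495 - 1589*1/3662 = -11495 - 1589/3662 = -42096279/3662 ≈ -11495.)
(-40827 + E)/(-39770 - 14118) = (-40827 - 42096279/3662)/(-39770 - 14118) = -191604753/3662/(-53888) = -191604753/3662*(-1/53888) = 191604753/197337856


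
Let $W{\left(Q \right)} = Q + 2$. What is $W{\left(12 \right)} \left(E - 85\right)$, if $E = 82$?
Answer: $-42$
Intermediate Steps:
$W{\left(Q \right)} = 2 + Q$
$W{\left(12 \right)} \left(E - 85\right) = \left(2 + 12\right) \left(82 - 85\right) = 14 \left(-3\right) = -42$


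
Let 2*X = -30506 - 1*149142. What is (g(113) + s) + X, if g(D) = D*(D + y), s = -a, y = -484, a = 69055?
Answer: -200802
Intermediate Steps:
s = -69055 (s = -1*69055 = -69055)
X = -89824 (X = (-30506 - 1*149142)/2 = (-30506 - 149142)/2 = (½)*(-179648) = -89824)
g(D) = D*(-484 + D) (g(D) = D*(D - 484) = D*(-484 + D))
(g(113) + s) + X = (113*(-484 + 113) - 69055) - 89824 = (113*(-371) - 69055) - 89824 = (-41923 - 69055) - 89824 = -110978 - 89824 = -200802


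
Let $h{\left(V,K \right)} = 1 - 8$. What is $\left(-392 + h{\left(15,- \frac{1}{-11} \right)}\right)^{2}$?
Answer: $159201$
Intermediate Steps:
$h{\left(V,K \right)} = -7$ ($h{\left(V,K \right)} = 1 - 8 = -7$)
$\left(-392 + h{\left(15,- \frac{1}{-11} \right)}\right)^{2} = \left(-392 - 7\right)^{2} = \left(-399\right)^{2} = 159201$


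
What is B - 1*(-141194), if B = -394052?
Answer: -252858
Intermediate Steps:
B - 1*(-141194) = -394052 - 1*(-141194) = -394052 + 141194 = -252858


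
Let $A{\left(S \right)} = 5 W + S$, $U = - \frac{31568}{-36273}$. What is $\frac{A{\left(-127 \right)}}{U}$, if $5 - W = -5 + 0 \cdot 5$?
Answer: $- \frac{2793021}{31568} \approx -88.476$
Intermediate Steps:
$W = 10$ ($W = 5 - \left(-5 + 0 \cdot 5\right) = 5 - \left(-5 + 0\right) = 5 - -5 = 5 + 5 = 10$)
$U = \frac{31568}{36273}$ ($U = \left(-31568\right) \left(- \frac{1}{36273}\right) = \frac{31568}{36273} \approx 0.87029$)
$A{\left(S \right)} = 50 + S$ ($A{\left(S \right)} = 5 \cdot 10 + S = 50 + S$)
$\frac{A{\left(-127 \right)}}{U} = \frac{50 - 127}{\frac{31568}{36273}} = \left(-77\right) \frac{36273}{31568} = - \frac{2793021}{31568}$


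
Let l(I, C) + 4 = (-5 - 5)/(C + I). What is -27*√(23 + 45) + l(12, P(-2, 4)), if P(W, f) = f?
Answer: -37/8 - 54*√17 ≈ -227.27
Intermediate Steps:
l(I, C) = -4 - 10/(C + I) (l(I, C) = -4 + (-5 - 5)/(C + I) = -4 - 10/(C + I))
-27*√(23 + 45) + l(12, P(-2, 4)) = -27*√(23 + 45) + 2*(-5 - 2*4 - 2*12)/(4 + 12) = -54*√17 + 2*(-5 - 8 - 24)/16 = -54*√17 + 2*(1/16)*(-37) = -54*√17 - 37/8 = -37/8 - 54*√17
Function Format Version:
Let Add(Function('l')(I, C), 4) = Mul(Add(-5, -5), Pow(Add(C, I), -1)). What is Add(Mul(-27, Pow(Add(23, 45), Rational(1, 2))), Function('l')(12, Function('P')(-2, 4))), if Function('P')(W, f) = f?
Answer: Add(Rational(-37, 8), Mul(-54, Pow(17, Rational(1, 2)))) ≈ -227.27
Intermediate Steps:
Function('l')(I, C) = Add(-4, Mul(-10, Pow(Add(C, I), -1))) (Function('l')(I, C) = Add(-4, Mul(Add(-5, -5), Pow(Add(C, I), -1))) = Add(-4, Mul(-10, Pow(Add(C, I), -1))))
Add(Mul(-27, Pow(Add(23, 45), Rational(1, 2))), Function('l')(12, Function('P')(-2, 4))) = Add(Mul(-27, Pow(Add(23, 45), Rational(1, 2))), Mul(2, Pow(Add(4, 12), -1), Add(-5, Mul(-2, 4), Mul(-2, 12)))) = Add(Mul(-27, Pow(68, Rational(1, 2))), Mul(2, Pow(16, -1), Add(-5, -8, -24))) = Add(Mul(-27, Mul(2, Pow(17, Rational(1, 2)))), Mul(2, Rational(1, 16), -37)) = Add(Mul(-54, Pow(17, Rational(1, 2))), Rational(-37, 8)) = Add(Rational(-37, 8), Mul(-54, Pow(17, Rational(1, 2))))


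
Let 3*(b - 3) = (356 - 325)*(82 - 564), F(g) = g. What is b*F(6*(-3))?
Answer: 89598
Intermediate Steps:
b = -14933/3 (b = 3 + ((356 - 325)*(82 - 564))/3 = 3 + (31*(-482))/3 = 3 + (⅓)*(-14942) = 3 - 14942/3 = -14933/3 ≈ -4977.7)
b*F(6*(-3)) = -29866*(-3) = -14933/3*(-18) = 89598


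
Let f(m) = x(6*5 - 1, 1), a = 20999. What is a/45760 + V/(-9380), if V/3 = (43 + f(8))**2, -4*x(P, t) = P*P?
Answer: -8279779/975520 ≈ -8.4875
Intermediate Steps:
x(P, t) = -P**2/4 (x(P, t) = -P*P/4 = -P**2/4)
f(m) = -841/4 (f(m) = -(6*5 - 1)**2/4 = -(30 - 1)**2/4 = -1/4*29**2 = -1/4*841 = -841/4)
V = 1342683/16 (V = 3*(43 - 841/4)**2 = 3*(-669/4)**2 = 3*(447561/16) = 1342683/16 ≈ 83918.)
a/45760 + V/(-9380) = 20999/45760 + (1342683/16)/(-9380) = 20999*(1/45760) + (1342683/16)*(-1/9380) = 1909/4160 - 1342683/150080 = -8279779/975520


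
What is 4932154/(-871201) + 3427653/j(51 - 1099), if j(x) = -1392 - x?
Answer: -2987871382229/299693144 ≈ -9969.8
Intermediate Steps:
4932154/(-871201) + 3427653/j(51 - 1099) = 4932154/(-871201) + 3427653/(-1392 - (51 - 1099)) = 4932154*(-1/871201) + 3427653/(-1392 - 1*(-1048)) = -4932154/871201 + 3427653/(-1392 + 1048) = -4932154/871201 + 3427653/(-344) = -4932154/871201 + 3427653*(-1/344) = -4932154/871201 - 3427653/344 = -2987871382229/299693144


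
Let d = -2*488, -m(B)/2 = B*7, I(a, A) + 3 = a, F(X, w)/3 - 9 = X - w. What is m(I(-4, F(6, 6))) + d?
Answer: -878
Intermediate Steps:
F(X, w) = 27 - 3*w + 3*X (F(X, w) = 27 + 3*(X - w) = 27 + (-3*w + 3*X) = 27 - 3*w + 3*X)
I(a, A) = -3 + a
m(B) = -14*B (m(B) = -2*B*7 = -14*B)
d = -976
m(I(-4, F(6, 6))) + d = -14*(-3 - 4) - 976 = -14*(-7) - 976 = 98 - 976 = -878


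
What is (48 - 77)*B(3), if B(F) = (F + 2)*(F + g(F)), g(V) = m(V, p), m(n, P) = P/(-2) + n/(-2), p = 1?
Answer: -145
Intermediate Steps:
m(n, P) = -P/2 - n/2 (m(n, P) = P*(-1/2) + n*(-1/2) = -P/2 - n/2)
g(V) = -1/2 - V/2 (g(V) = -1/2*1 - V/2 = -1/2 - V/2)
B(F) = (2 + F)*(-1/2 + F/2) (B(F) = (F + 2)*(F + (-1/2 - F/2)) = (2 + F)*(-1/2 + F/2))
(48 - 77)*B(3) = (48 - 77)*(-1 + (1/2)*3 + (1/2)*3**2) = -29*(-1 + 3/2 + (1/2)*9) = -29*(-1 + 3/2 + 9/2) = -29*5 = -145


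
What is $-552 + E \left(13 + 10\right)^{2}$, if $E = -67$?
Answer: $-35995$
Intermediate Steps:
$-552 + E \left(13 + 10\right)^{2} = -552 - 67 \left(13 + 10\right)^{2} = -552 - 67 \cdot 23^{2} = -552 - 35443 = -35995$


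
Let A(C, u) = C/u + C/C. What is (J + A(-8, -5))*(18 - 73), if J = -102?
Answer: 5467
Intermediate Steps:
A(C, u) = 1 + C/u (A(C, u) = C/u + 1 = 1 + C/u)
(J + A(-8, -5))*(18 - 73) = (-102 + (-8 - 5)/(-5))*(18 - 73) = (-102 - 1/5*(-13))*(-55) = (-102 + 13/5)*(-55) = -497/5*(-55) = 5467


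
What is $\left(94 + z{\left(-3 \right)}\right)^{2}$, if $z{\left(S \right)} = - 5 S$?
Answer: $11881$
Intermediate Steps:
$\left(94 + z{\left(-3 \right)}\right)^{2} = \left(94 - -15\right)^{2} = \left(94 + 15\right)^{2} = 109^{2} = 11881$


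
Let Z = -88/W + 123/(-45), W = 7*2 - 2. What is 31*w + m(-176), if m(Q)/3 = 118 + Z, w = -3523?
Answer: -544446/5 ≈ -1.0889e+5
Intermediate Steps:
W = 12 (W = 14 - 2 = 12)
Z = -151/15 (Z = -88/12 + 123/(-45) = -88*1/12 + 123*(-1/45) = -22/3 - 41/15 = -151/15 ≈ -10.067)
m(Q) = 1619/5 (m(Q) = 3*(118 - 151/15) = 3*(1619/15) = 1619/5)
31*w + m(-176) = 31*(-3523) + 1619/5 = -109213 + 1619/5 = -544446/5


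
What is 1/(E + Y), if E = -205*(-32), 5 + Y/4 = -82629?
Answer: -1/323976 ≈ -3.0866e-6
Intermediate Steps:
Y = -330536 (Y = -20 + 4*(-82629) = -20 - 330516 = -330536)
E = 6560
1/(E + Y) = 1/(6560 - 330536) = 1/(-323976) = -1/323976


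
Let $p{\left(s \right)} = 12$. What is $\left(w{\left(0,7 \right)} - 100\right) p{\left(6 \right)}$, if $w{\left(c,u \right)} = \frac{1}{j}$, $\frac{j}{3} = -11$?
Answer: $- \frac{13204}{11} \approx -1200.4$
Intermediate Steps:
$j = -33$ ($j = 3 \left(-11\right) = -33$)
$w{\left(c,u \right)} = - \frac{1}{33}$ ($w{\left(c,u \right)} = \frac{1}{-33} = - \frac{1}{33}$)
$\left(w{\left(0,7 \right)} - 100\right) p{\left(6 \right)} = \left(- \frac{1}{33} - 100\right) 12 = \left(- \frac{3301}{33}\right) 12 = - \frac{13204}{11}$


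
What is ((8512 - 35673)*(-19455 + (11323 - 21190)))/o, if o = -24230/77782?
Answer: -30973369620222/12115 ≈ -2.5566e+9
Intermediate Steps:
o = -12115/38891 (o = -24230*1/77782 = -12115/38891 ≈ -0.31151)
((8512 - 35673)*(-19455 + (11323 - 21190)))/o = ((8512 - 35673)*(-19455 + (11323 - 21190)))/(-12115/38891) = -27161*(-19455 - 9867)*(-38891/12115) = -27161*(-29322)*(-38891/12115) = 796414842*(-38891/12115) = -30973369620222/12115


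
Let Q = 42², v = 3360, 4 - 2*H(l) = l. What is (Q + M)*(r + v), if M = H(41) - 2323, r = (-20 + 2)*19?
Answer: -1742895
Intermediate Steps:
H(l) = 2 - l/2
r = -342 (r = -18*19 = -342)
M = -4683/2 (M = (2 - ½*41) - 2323 = (2 - 41/2) - 2323 = -37/2 - 2323 = -4683/2 ≈ -2341.5)
Q = 1764
(Q + M)*(r + v) = (1764 - 4683/2)*(-342 + 3360) = -1155/2*3018 = -1742895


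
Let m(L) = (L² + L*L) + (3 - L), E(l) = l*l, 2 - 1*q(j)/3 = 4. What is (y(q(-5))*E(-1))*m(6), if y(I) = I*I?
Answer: 2484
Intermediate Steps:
q(j) = -6 (q(j) = 6 - 3*4 = 6 - 12 = -6)
E(l) = l²
y(I) = I²
m(L) = 3 - L + 2*L² (m(L) = (L² + L²) + (3 - L) = 2*L² + (3 - L) = 3 - L + 2*L²)
(y(q(-5))*E(-1))*m(6) = ((-6)²*(-1)²)*(3 - 1*6 + 2*6²) = (36*1)*(3 - 6 + 2*36) = 36*(3 - 6 + 72) = 36*69 = 2484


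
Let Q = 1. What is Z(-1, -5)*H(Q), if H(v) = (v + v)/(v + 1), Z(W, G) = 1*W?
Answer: -1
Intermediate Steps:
Z(W, G) = W
H(v) = 2*v/(1 + v) (H(v) = (2*v)/(1 + v) = 2*v/(1 + v))
Z(-1, -5)*H(Q) = -2/(1 + 1) = -2/2 = -1*1 = -1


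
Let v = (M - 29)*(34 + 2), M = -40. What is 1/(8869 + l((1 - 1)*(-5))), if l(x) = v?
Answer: 1/6385 ≈ 0.00015662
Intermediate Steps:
v = -2484 (v = (-40 - 29)*(34 + 2) = -69*36 = -2484)
l(x) = -2484
1/(8869 + l((1 - 1)*(-5))) = 1/(8869 - 2484) = 1/6385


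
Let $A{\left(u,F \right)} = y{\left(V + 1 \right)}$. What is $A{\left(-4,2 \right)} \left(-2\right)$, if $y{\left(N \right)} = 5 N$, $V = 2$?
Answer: $-30$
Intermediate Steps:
$A{\left(u,F \right)} = 15$ ($A{\left(u,F \right)} = 5 \left(2 + 1\right) = 5 \cdot 3 = 15$)
$A{\left(-4,2 \right)} \left(-2\right) = 15 \left(-2\right) = -30$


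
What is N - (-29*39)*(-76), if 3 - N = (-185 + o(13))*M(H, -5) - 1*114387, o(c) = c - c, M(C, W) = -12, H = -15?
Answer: 26214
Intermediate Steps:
o(c) = 0
N = 112170 (N = 3 - ((-185 + 0)*(-12) - 1*114387) = 3 - (-185*(-12) - 114387) = 3 - (2220 - 114387) = 3 - 1*(-112167) = 3 + 112167 = 112170)
N - (-29*39)*(-76) = 112170 - (-29*39)*(-76) = 112170 - (-1131)*(-76) = 112170 - 1*85956 = 112170 - 85956 = 26214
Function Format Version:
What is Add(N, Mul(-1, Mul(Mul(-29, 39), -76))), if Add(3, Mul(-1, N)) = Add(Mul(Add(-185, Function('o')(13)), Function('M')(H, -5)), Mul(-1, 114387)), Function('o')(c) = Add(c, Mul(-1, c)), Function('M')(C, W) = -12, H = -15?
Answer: 26214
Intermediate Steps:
Function('o')(c) = 0
N = 112170 (N = Add(3, Mul(-1, Add(Mul(Add(-185, 0), -12), Mul(-1, 114387)))) = Add(3, Mul(-1, Add(Mul(-185, -12), -114387))) = Add(3, Mul(-1, Add(2220, -114387))) = Add(3, Mul(-1, -112167)) = Add(3, 112167) = 112170)
Add(N, Mul(-1, Mul(Mul(-29, 39), -76))) = Add(112170, Mul(-1, Mul(Mul(-29, 39), -76))) = Add(112170, Mul(-1, Mul(-1131, -76))) = Add(112170, Mul(-1, 85956)) = Add(112170, -85956) = 26214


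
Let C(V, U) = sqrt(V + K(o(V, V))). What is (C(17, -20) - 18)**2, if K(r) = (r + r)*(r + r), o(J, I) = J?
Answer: (18 - sqrt(1173))**2 ≈ 264.03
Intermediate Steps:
K(r) = 4*r**2 (K(r) = (2*r)*(2*r) = 4*r**2)
C(V, U) = sqrt(V + 4*V**2)
(C(17, -20) - 18)**2 = (sqrt(17*(1 + 4*17)) - 18)**2 = (sqrt(17*(1 + 68)) - 18)**2 = (sqrt(17*69) - 18)**2 = (sqrt(1173) - 18)**2 = (-18 + sqrt(1173))**2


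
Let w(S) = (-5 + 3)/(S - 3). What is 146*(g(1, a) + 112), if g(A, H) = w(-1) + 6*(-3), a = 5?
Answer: 13797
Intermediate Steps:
w(S) = -2/(-3 + S)
g(A, H) = -35/2 (g(A, H) = -2/(-3 - 1) + 6*(-3) = -2/(-4) - 18 = -2*(-¼) - 18 = ½ - 18 = -35/2)
146*(g(1, a) + 112) = 146*(-35/2 + 112) = 146*(189/2) = 13797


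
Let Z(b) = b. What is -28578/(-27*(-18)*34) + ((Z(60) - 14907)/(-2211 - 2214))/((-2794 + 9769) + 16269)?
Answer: -27214224859/15736769100 ≈ -1.7293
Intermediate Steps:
-28578/(-27*(-18)*34) + ((Z(60) - 14907)/(-2211 - 2214))/((-2794 + 9769) + 16269) = -28578/(-27*(-18)*34) + ((60 - 14907)/(-2211 - 2214))/((-2794 + 9769) + 16269) = -28578/(486*34) + (-14847/(-4425))/(6975 + 16269) = -28578/16524 - 14847*(-1/4425)/23244 = -28578*1/16524 + (4949/1475)*(1/23244) = -4763/2754 + 4949/34284900 = -27214224859/15736769100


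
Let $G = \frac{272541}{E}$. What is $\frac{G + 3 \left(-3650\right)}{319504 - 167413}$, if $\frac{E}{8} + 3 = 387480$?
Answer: $- \frac{11314237553}{157151371752} \approx -0.071996$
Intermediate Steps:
$E = 3099816$ ($E = -24 + 8 \cdot 387480 = -24 + 3099840 = 3099816$)
$G = \frac{90847}{1033272}$ ($G = \frac{272541}{3099816} = 272541 \cdot \frac{1}{3099816} = \frac{90847}{1033272} \approx 0.087922$)
$\frac{G + 3 \left(-3650\right)}{319504 - 167413} = \frac{\frac{90847}{1033272} + 3 \left(-3650\right)}{319504 - 167413} = \frac{\frac{90847}{1033272} - 10950}{152091} = \left(- \frac{11314237553}{1033272}\right) \frac{1}{152091} = - \frac{11314237553}{157151371752}$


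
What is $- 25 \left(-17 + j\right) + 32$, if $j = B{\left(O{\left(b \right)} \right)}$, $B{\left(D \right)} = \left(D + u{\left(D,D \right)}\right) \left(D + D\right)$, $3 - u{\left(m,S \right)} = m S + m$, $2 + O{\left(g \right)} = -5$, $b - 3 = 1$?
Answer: $-15643$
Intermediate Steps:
$b = 4$ ($b = 3 + 1 = 4$)
$O{\left(g \right)} = -7$ ($O{\left(g \right)} = -2 - 5 = -7$)
$u{\left(m,S \right)} = 3 - m - S m$ ($u{\left(m,S \right)} = 3 - \left(m S + m\right) = 3 - \left(S m + m\right) = 3 - \left(m + S m\right) = 3 - m - S m$)
$B{\left(D \right)} = 2 D \left(3 - D^{2}\right)$ ($B{\left(D \right)} = \left(D - \left(-3 + D + D D\right)\right) \left(D + D\right) = \left(D - \left(-3 + D + D^{2}\right)\right) 2 D = \left(3 - D^{2}\right) 2 D = 2 D \left(3 - D^{2}\right)$)
$j = 644$ ($j = 2 \left(-7\right) \left(3 - \left(-7\right)^{2}\right) = 2 \left(-7\right) \left(3 - 49\right) = 2 \left(-7\right) \left(-46\right) = 644$)
$- 25 \left(-17 + j\right) + 32 = - 25 \left(-17 + 644\right) + 32 = \left(-25\right) 627 + 32 = -15675 + 32 = -15643$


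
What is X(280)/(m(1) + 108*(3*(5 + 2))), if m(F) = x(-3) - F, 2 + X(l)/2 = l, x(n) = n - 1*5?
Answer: 556/2259 ≈ 0.24613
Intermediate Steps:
x(n) = -5 + n (x(n) = n - 5 = -5 + n)
X(l) = -4 + 2*l
m(F) = -8 - F (m(F) = (-5 - 3) - F = -8 - F)
X(280)/(m(1) + 108*(3*(5 + 2))) = (-4 + 2*280)/((-8 - 1*1) + 108*(3*(5 + 2))) = (-4 + 560)/((-8 - 1) + 108*(3*7)) = 556/(-9 + 108*21) = 556/(-9 + 2268) = 556/2259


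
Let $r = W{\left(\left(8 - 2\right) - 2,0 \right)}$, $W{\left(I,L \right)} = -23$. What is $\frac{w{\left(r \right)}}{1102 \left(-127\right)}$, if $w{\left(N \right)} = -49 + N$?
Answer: $\frac{36}{69977} \approx 0.00051446$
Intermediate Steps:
$r = -23$
$\frac{w{\left(r \right)}}{1102 \left(-127\right)} = \frac{-49 - 23}{1102 \left(-127\right)} = - \frac{72}{-139954} = \left(-72\right) \left(- \frac{1}{139954}\right) = \frac{36}{69977}$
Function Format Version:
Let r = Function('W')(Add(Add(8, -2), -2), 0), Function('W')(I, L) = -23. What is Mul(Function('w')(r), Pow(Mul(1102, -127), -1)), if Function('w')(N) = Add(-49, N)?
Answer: Rational(36, 69977) ≈ 0.00051446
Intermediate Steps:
r = -23
Mul(Function('w')(r), Pow(Mul(1102, -127), -1)) = Mul(Add(-49, -23), Pow(Mul(1102, -127), -1)) = Mul(-72, Pow(-139954, -1)) = Mul(-72, Rational(-1, 139954)) = Rational(36, 69977)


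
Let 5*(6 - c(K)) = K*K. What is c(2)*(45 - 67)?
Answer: -572/5 ≈ -114.40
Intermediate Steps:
c(K) = 6 - K²/5 (c(K) = 6 - K*K/5 = 6 - K²/5)
c(2)*(45 - 67) = (6 - ⅕*2²)*(45 - 67) = (6 - ⅕*4)*(-22) = (6 - ⅘)*(-22) = (26/5)*(-22) = -572/5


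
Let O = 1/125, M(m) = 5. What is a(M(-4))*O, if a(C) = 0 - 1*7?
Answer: -7/125 ≈ -0.056000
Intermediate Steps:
a(C) = -7 (a(C) = 0 - 7 = -7)
O = 1/125 ≈ 0.0080000
a(M(-4))*O = -7*1/125 = -7/125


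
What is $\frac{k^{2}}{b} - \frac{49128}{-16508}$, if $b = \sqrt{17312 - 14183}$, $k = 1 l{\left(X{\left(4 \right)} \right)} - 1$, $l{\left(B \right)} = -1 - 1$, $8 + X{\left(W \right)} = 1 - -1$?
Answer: $\frac{12282}{4127} + \frac{3 \sqrt{3129}}{1043} \approx 3.1369$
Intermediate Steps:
$X{\left(W \right)} = -6$ ($X{\left(W \right)} = -8 + \left(1 - -1\right) = -8 + \left(1 + 1\right) = -8 + 2 = -6$)
$l{\left(B \right)} = -2$
$k = -3$ ($k = 1 \left(-2\right) - 1 = -2 - 1 = -3$)
$b = \sqrt{3129} \approx 55.937$
$\frac{k^{2}}{b} - \frac{49128}{-16508} = \frac{\left(-3\right)^{2}}{\sqrt{3129}} - \frac{49128}{-16508} = 9 \frac{\sqrt{3129}}{3129} - - \frac{12282}{4127} = \frac{3 \sqrt{3129}}{1043} + \frac{12282}{4127} = \frac{12282}{4127} + \frac{3 \sqrt{3129}}{1043}$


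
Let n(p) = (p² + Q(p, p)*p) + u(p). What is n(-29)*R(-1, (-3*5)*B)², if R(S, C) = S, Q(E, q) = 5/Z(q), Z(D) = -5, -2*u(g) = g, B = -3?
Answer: 1769/2 ≈ 884.50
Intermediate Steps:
u(g) = -g/2
Q(E, q) = -1 (Q(E, q) = 5/(-5) = 5*(-⅕) = -1)
n(p) = p² - 3*p/2 (n(p) = (p² - p) - p/2 = p² - 3*p/2)
n(-29)*R(-1, (-3*5)*B)² = ((½)*(-29)*(-3 + 2*(-29)))*(-1)² = ((½)*(-29)*(-3 - 58))*1 = ((½)*(-29)*(-61))*1 = (1769/2)*1 = 1769/2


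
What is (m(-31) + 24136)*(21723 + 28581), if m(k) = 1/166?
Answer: 100773424704/83 ≈ 1.2141e+9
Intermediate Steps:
m(k) = 1/166
(m(-31) + 24136)*(21723 + 28581) = (1/166 + 24136)*(21723 + 28581) = (4006577/166)*50304 = 100773424704/83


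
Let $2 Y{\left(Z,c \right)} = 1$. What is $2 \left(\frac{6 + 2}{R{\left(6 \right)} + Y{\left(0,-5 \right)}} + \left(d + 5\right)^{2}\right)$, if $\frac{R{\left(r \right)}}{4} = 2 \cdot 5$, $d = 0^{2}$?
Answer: $\frac{4082}{81} \approx 50.395$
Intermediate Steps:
$Y{\left(Z,c \right)} = \frac{1}{2}$ ($Y{\left(Z,c \right)} = \frac{1}{2} \cdot 1 = \frac{1}{2}$)
$d = 0$
$R{\left(r \right)} = 40$ ($R{\left(r \right)} = 4 \cdot 2 \cdot 5 = 4 \cdot 10 = 40$)
$2 \left(\frac{6 + 2}{R{\left(6 \right)} + Y{\left(0,-5 \right)}} + \left(d + 5\right)^{2}\right) = 2 \left(\frac{6 + 2}{40 + \frac{1}{2}} + \left(0 + 5\right)^{2}\right) = 2 \left(\frac{8}{\frac{81}{2}} + 5^{2}\right) = 2 \left(8 \cdot \frac{2}{81} + 25\right) = 2 \left(\frac{16}{81} + 25\right) = 2 \cdot \frac{2041}{81} = \frac{4082}{81}$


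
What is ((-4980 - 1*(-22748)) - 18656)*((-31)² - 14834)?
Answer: 12319224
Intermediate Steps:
((-4980 - 1*(-22748)) - 18656)*((-31)² - 14834) = ((-4980 + 22748) - 18656)*(961 - 14834) = (17768 - 18656)*(-13873) = -888*(-13873) = 12319224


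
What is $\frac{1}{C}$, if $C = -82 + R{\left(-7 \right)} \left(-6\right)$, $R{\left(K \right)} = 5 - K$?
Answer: $- \frac{1}{154} \approx -0.0064935$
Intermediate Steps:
$C = -154$ ($C = -82 + \left(5 - -7\right) \left(-6\right) = -82 + \left(5 + 7\right) \left(-6\right) = -82 + 12 \left(-6\right) = -82 - 72 = -154$)
$\frac{1}{C} = \frac{1}{-154} = - \frac{1}{154}$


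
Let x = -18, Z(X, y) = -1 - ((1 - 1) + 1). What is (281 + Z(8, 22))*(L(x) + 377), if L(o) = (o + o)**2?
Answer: 466767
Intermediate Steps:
Z(X, y) = -2 (Z(X, y) = -1 - (0 + 1) = -1 - 1*1 = -1 - 1 = -2)
L(o) = 4*o**2 (L(o) = (2*o)**2 = 4*o**2)
(281 + Z(8, 22))*(L(x) + 377) = (281 - 2)*(4*(-18)**2 + 377) = 279*(4*324 + 377) = 279*(1296 + 377) = 279*1673 = 466767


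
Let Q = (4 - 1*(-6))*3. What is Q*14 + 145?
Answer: 565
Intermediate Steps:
Q = 30 (Q = (4 + 6)*3 = 10*3 = 30)
Q*14 + 145 = 30*14 + 145 = 420 + 145 = 565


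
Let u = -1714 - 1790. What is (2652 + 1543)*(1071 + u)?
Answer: -10206435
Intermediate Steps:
u = -3504
(2652 + 1543)*(1071 + u) = (2652 + 1543)*(1071 - 3504) = 4195*(-2433) = -10206435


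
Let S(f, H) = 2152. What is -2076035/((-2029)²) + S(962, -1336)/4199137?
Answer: -8708695939963/17287179366217 ≈ -0.50377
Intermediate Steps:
-2076035/((-2029)²) + S(962, -1336)/4199137 = -2076035/((-2029)²) + 2152/4199137 = -2076035/4116841 + 2152*(1/4199137) = -2076035*1/4116841 + 2152/4199137 = -2076035/4116841 + 2152/4199137 = -8708695939963/17287179366217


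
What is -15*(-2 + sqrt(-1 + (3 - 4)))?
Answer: 30 - 15*I*sqrt(2) ≈ 30.0 - 21.213*I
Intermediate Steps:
-15*(-2 + sqrt(-1 + (3 - 4))) = -15*(-2 + sqrt(-1 - 1)) = -15*(-2 + sqrt(-2)) = -15*(-2 + I*sqrt(2)) = 30 - 15*I*sqrt(2)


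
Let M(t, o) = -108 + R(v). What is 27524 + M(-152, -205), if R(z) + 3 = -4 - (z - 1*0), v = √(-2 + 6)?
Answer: 27407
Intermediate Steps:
v = 2 (v = √4 = 2)
R(z) = -7 - z (R(z) = -3 + (-4 - (z - 1*0)) = -3 + (-4 - (z + 0)) = -3 + (-4 - z) = -7 - z)
M(t, o) = -117 (M(t, o) = -108 + (-7 - 1*2) = -108 + (-7 - 2) = -108 - 9 = -117)
27524 + M(-152, -205) = 27524 - 117 = 27407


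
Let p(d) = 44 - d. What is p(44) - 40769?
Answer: -40769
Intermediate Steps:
p(44) - 40769 = (44 - 1*44) - 40769 = (44 - 44) - 40769 = 0 - 40769 = -40769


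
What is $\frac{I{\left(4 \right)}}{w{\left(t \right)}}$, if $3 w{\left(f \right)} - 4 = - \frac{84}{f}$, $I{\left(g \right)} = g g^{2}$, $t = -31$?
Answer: $\frac{372}{13} \approx 28.615$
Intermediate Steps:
$I{\left(g \right)} = g^{3}$
$w{\left(f \right)} = \frac{4}{3} - \frac{28}{f}$ ($w{\left(f \right)} = \frac{4}{3} + \frac{\left(-84\right) \frac{1}{f}}{3} = \frac{4}{3} - \frac{28}{f}$)
$\frac{I{\left(4 \right)}}{w{\left(t \right)}} = \frac{4^{3}}{\frac{4}{3} - \frac{28}{-31}} = \frac{64}{\frac{4}{3} - - \frac{28}{31}} = \frac{64}{\frac{4}{3} + \frac{28}{31}} = \frac{64}{\frac{208}{93}} = 64 \cdot \frac{93}{208} = \frac{372}{13}$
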